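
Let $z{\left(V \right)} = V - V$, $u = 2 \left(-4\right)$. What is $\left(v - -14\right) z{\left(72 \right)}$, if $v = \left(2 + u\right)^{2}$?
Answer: $0$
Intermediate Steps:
$u = -8$
$v = 36$ ($v = \left(2 - 8\right)^{2} = \left(-6\right)^{2} = 36$)
$z{\left(V \right)} = 0$
$\left(v - -14\right) z{\left(72 \right)} = \left(36 - -14\right) 0 = \left(36 + 14\right) 0 = 50 \cdot 0 = 0$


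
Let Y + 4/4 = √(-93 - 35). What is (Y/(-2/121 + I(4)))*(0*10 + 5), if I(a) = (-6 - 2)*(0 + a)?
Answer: 605/3874 - 2420*I*√2/1937 ≈ 0.15617 - 1.7669*I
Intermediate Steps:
Y = -1 + 8*I*√2 (Y = -1 + √(-93 - 35) = -1 + √(-128) = -1 + 8*I*√2 ≈ -1.0 + 11.314*I)
I(a) = -8*a
(Y/(-2/121 + I(4)))*(0*10 + 5) = ((-1 + 8*I*√2)/(-2/121 - 8*4))*(0*10 + 5) = ((-1 + 8*I*√2)/(-2*1/121 - 32))*(0 + 5) = ((-1 + 8*I*√2)/(-2/121 - 32))*5 = ((-1 + 8*I*√2)/(-3874/121))*5 = ((-1 + 8*I*√2)*(-121/3874))*5 = (121/3874 - 484*I*√2/1937)*5 = 605/3874 - 2420*I*√2/1937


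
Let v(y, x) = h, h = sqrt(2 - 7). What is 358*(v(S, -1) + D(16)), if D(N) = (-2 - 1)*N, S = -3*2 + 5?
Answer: -17184 + 358*I*sqrt(5) ≈ -17184.0 + 800.51*I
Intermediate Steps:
S = -1 (S = -6 + 5 = -1)
h = I*sqrt(5) (h = sqrt(-5) = I*sqrt(5) ≈ 2.2361*I)
v(y, x) = I*sqrt(5)
D(N) = -3*N
358*(v(S, -1) + D(16)) = 358*(I*sqrt(5) - 3*16) = 358*(I*sqrt(5) - 48) = 358*(-48 + I*sqrt(5)) = -17184 + 358*I*sqrt(5)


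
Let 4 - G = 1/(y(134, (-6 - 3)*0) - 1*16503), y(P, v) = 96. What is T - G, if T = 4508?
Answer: 73897127/16407 ≈ 4504.0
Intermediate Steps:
G = 65629/16407 (G = 4 - 1/(96 - 1*16503) = 4 - 1/(96 - 16503) = 4 - 1/(-16407) = 4 - 1*(-1/16407) = 4 + 1/16407 = 65629/16407 ≈ 4.0001)
T - G = 4508 - 1*65629/16407 = 4508 - 65629/16407 = 73897127/16407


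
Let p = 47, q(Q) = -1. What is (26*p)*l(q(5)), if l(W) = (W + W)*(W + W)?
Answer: 4888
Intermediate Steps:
l(W) = 4*W² (l(W) = (2*W)*(2*W) = 4*W²)
(26*p)*l(q(5)) = (26*47)*(4*(-1)²) = 1222*(4*1) = 1222*4 = 4888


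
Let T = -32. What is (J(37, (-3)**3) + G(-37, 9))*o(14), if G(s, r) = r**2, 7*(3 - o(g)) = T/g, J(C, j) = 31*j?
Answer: -17604/7 ≈ -2514.9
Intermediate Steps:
o(g) = 3 + 32/(7*g) (o(g) = 3 - (-32)/(7*g) = 3 + 32/(7*g))
(J(37, (-3)**3) + G(-37, 9))*o(14) = (31*(-3)**3 + 9**2)*(3 + (32/7)/14) = (31*(-27) + 81)*(3 + (32/7)*(1/14)) = (-837 + 81)*(3 + 16/49) = -756*163/49 = -17604/7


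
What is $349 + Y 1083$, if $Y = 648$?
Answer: $702133$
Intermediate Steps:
$349 + Y 1083 = 349 + 648 \cdot 1083 = 349 + 701784 = 702133$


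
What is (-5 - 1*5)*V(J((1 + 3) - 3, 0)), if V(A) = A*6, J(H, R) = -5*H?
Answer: 300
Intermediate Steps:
V(A) = 6*A
(-5 - 1*5)*V(J((1 + 3) - 3, 0)) = (-5 - 1*5)*(6*(-5*((1 + 3) - 3))) = (-5 - 5)*(6*(-5*(4 - 3))) = -60*(-5*1) = -60*(-5) = -10*(-30) = 300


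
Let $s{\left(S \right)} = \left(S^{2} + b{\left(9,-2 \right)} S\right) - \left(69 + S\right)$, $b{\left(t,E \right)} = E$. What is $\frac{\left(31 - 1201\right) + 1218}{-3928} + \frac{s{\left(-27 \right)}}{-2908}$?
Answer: $- \frac{381279}{1427828} \approx -0.26703$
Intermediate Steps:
$s{\left(S \right)} = -69 + S^{2} - 3 S$ ($s{\left(S \right)} = \left(S^{2} - 2 S\right) - \left(69 + S\right) = -69 + S^{2} - 3 S$)
$\frac{\left(31 - 1201\right) + 1218}{-3928} + \frac{s{\left(-27 \right)}}{-2908} = \frac{\left(31 - 1201\right) + 1218}{-3928} + \frac{-69 + \left(-27\right)^{2} - -81}{-2908} = \left(-1170 + 1218\right) \left(- \frac{1}{3928}\right) + \left(-69 + 729 + 81\right) \left(- \frac{1}{2908}\right) = 48 \left(- \frac{1}{3928}\right) + 741 \left(- \frac{1}{2908}\right) = - \frac{6}{491} - \frac{741}{2908} = - \frac{381279}{1427828}$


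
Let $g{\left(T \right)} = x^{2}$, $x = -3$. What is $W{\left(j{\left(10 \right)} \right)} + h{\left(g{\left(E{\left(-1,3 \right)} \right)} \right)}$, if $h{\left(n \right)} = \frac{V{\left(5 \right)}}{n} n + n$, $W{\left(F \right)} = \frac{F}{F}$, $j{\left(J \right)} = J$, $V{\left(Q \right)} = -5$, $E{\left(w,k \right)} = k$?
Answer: $5$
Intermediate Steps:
$W{\left(F \right)} = 1$
$g{\left(T \right)} = 9$ ($g{\left(T \right)} = \left(-3\right)^{2} = 9$)
$h{\left(n \right)} = -5 + n$ ($h{\left(n \right)} = - \frac{5}{n} n + n = -5 + n$)
$W{\left(j{\left(10 \right)} \right)} + h{\left(g{\left(E{\left(-1,3 \right)} \right)} \right)} = 1 + \left(-5 + 9\right) = 1 + 4 = 5$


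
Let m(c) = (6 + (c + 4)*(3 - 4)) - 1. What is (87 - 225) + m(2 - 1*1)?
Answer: -138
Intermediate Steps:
m(c) = 1 - c (m(c) = (6 + (4 + c)*(-1)) - 1 = (6 + (-4 - c)) - 1 = (2 - c) - 1 = 1 - c)
(87 - 225) + m(2 - 1*1) = (87 - 225) + (1 - (2 - 1*1)) = -138 + (1 - (2 - 1)) = -138 + (1 - 1*1) = -138 + (1 - 1) = -138 + 0 = -138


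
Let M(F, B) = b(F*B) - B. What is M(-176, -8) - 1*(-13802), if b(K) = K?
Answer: 15218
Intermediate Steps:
M(F, B) = -B + B*F (M(F, B) = F*B - B = B*F - B = -B + B*F)
M(-176, -8) - 1*(-13802) = -8*(-1 - 176) - 1*(-13802) = -8*(-177) + 13802 = 1416 + 13802 = 15218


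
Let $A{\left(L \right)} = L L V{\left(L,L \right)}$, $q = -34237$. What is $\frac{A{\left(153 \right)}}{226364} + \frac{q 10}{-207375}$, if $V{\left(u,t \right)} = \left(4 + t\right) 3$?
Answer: $\frac{67541203723}{1341206700} \approx 50.359$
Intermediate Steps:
$V{\left(u,t \right)} = 12 + 3 t$
$A{\left(L \right)} = L^{2} \left(12 + 3 L\right)$ ($A{\left(L \right)} = L L \left(12 + 3 L\right) = L^{2} \left(12 + 3 L\right)$)
$\frac{A{\left(153 \right)}}{226364} + \frac{q 10}{-207375} = \frac{3 \cdot 153^{2} \left(4 + 153\right)}{226364} + \frac{\left(-34237\right) 10}{-207375} = 3 \cdot 23409 \cdot 157 \cdot \frac{1}{226364} - - \frac{9782}{5925} = 11025639 \cdot \frac{1}{226364} + \frac{9782}{5925} = \frac{11025639}{226364} + \frac{9782}{5925} = \frac{67541203723}{1341206700}$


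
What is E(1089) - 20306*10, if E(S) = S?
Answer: -201971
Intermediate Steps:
E(1089) - 20306*10 = 1089 - 20306*10 = 1089 - 203060 = -201971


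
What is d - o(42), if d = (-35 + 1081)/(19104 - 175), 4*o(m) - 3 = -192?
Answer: 3581765/75716 ≈ 47.305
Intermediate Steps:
o(m) = -189/4 (o(m) = 3/4 + (1/4)*(-192) = 3/4 - 48 = -189/4)
d = 1046/18929 ≈ 0.055259
d - o(42) = 1046/18929 - 1*(-189/4) = 1046/18929 + 189/4 = 3581765/75716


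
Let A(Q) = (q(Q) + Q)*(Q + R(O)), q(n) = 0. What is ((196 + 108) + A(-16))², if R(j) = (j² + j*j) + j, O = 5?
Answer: 102400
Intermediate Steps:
R(j) = j + 2*j² (R(j) = (j² + j²) + j = 2*j² + j = j + 2*j²)
A(Q) = Q*(55 + Q) (A(Q) = (0 + Q)*(Q + 5*(1 + 2*5)) = Q*(Q + 5*(1 + 10)) = Q*(Q + 5*11) = Q*(Q + 55) = Q*(55 + Q))
((196 + 108) + A(-16))² = ((196 + 108) - 16*(55 - 16))² = (304 - 16*39)² = (304 - 624)² = (-320)² = 102400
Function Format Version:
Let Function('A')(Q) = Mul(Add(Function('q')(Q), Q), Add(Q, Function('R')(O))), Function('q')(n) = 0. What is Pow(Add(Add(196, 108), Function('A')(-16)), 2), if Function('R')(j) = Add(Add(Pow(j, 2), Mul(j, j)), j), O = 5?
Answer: 102400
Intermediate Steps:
Function('R')(j) = Add(j, Mul(2, Pow(j, 2))) (Function('R')(j) = Add(Add(Pow(j, 2), Pow(j, 2)), j) = Add(Mul(2, Pow(j, 2)), j) = Add(j, Mul(2, Pow(j, 2))))
Function('A')(Q) = Mul(Q, Add(55, Q)) (Function('A')(Q) = Mul(Add(0, Q), Add(Q, Mul(5, Add(1, Mul(2, 5))))) = Mul(Q, Add(Q, Mul(5, Add(1, 10)))) = Mul(Q, Add(Q, Mul(5, 11))) = Mul(Q, Add(Q, 55)) = Mul(Q, Add(55, Q)))
Pow(Add(Add(196, 108), Function('A')(-16)), 2) = Pow(Add(Add(196, 108), Mul(-16, Add(55, -16))), 2) = Pow(Add(304, Mul(-16, 39)), 2) = Pow(Add(304, -624), 2) = Pow(-320, 2) = 102400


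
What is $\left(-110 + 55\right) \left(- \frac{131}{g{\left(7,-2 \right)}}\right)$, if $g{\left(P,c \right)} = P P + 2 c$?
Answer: $\frac{1441}{9} \approx 160.11$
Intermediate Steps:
$g{\left(P,c \right)} = P^{2} + 2 c$
$\left(-110 + 55\right) \left(- \frac{131}{g{\left(7,-2 \right)}}\right) = \left(-110 + 55\right) \left(- \frac{131}{7^{2} + 2 \left(-2\right)}\right) = - 55 \left(- \frac{131}{49 - 4}\right) = - 55 \left(- \frac{131}{45}\right) = - 55 \left(\left(-131\right) \frac{1}{45}\right) = \left(-55\right) \left(- \frac{131}{45}\right) = \frac{1441}{9}$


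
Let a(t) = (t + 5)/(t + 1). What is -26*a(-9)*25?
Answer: -325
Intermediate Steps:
a(t) = (5 + t)/(1 + t)
-26*a(-9)*25 = -26*(5 - 9)/(1 - 9)*25 = -26*(-4)/(-8)*25 = -(-13)*(-4)/4*25 = -26*½*25 = -13*25 = -325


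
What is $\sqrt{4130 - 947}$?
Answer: $\sqrt{3183} \approx 56.418$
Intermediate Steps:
$\sqrt{4130 - 947} = \sqrt{3183}$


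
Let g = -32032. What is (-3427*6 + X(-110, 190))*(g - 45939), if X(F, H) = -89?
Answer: 1610179121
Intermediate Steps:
(-3427*6 + X(-110, 190))*(g - 45939) = (-3427*6 - 89)*(-32032 - 45939) = (-20562 - 89)*(-77971) = -20651*(-77971) = 1610179121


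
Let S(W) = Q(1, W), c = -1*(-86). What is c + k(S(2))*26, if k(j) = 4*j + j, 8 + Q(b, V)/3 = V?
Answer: -2254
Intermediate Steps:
c = 86
Q(b, V) = -24 + 3*V
S(W) = -24 + 3*W
k(j) = 5*j
c + k(S(2))*26 = 86 + (5*(-24 + 3*2))*26 = 86 + (5*(-24 + 6))*26 = 86 + (5*(-18))*26 = 86 - 90*26 = 86 - 2340 = -2254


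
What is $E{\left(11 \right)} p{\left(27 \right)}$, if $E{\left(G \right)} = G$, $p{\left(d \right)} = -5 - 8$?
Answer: $-143$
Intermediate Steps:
$p{\left(d \right)} = -13$
$E{\left(11 \right)} p{\left(27 \right)} = 11 \left(-13\right) = -143$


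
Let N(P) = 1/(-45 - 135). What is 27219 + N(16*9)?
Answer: 4899419/180 ≈ 27219.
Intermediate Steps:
N(P) = -1/180 (N(P) = 1/(-180) = -1/180)
27219 + N(16*9) = 27219 - 1/180 = 4899419/180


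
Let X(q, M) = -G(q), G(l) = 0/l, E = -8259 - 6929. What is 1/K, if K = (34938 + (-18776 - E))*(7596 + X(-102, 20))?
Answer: 1/238134600 ≈ 4.1993e-9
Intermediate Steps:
E = -15188
G(l) = 0
X(q, M) = 0 (X(q, M) = -1*0 = 0)
K = 238134600 (K = (34938 + (-18776 - 1*(-15188)))*(7596 + 0) = (34938 + (-18776 + 15188))*7596 = (34938 - 3588)*7596 = 31350*7596 = 238134600)
1/K = 1/238134600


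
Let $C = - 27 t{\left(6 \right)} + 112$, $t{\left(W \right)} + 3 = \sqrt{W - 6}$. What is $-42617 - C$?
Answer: $-42810$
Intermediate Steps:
$t{\left(W \right)} = -3 + \sqrt{-6 + W}$ ($t{\left(W \right)} = -3 + \sqrt{W - 6} = -3 + \sqrt{-6 + W}$)
$C = 193$ ($C = - 27 \left(-3 + \sqrt{-6 + 6}\right) + 112 = - 27 \left(-3 + \sqrt{0}\right) + 112 = - 27 \left(-3 + 0\right) + 112 = \left(-27\right) \left(-3\right) + 112 = 81 + 112 = 193$)
$-42617 - C = -42617 - 193 = -42810$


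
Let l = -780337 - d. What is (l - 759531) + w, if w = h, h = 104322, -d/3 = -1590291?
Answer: -6206419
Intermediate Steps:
d = 4770873 (d = -3*(-1590291) = 4770873)
w = 104322
l = -5551210 (l = -780337 - 1*4770873 = -780337 - 4770873 = -5551210)
(l - 759531) + w = (-5551210 - 759531) + 104322 = -6310741 + 104322 = -6206419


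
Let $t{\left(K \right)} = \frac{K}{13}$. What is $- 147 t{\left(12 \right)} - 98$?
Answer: $- \frac{3038}{13} \approx -233.69$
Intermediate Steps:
$t{\left(K \right)} = \frac{K}{13}$ ($t{\left(K \right)} = K \frac{1}{13} = \frac{K}{13}$)
$- 147 t{\left(12 \right)} - 98 = - 147 \cdot \frac{1}{13} \cdot 12 - 98 = \left(-147\right) \frac{12}{13} - 98 = - \frac{1764}{13} - 98 = - \frac{3038}{13}$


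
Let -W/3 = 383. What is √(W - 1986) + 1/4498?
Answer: 1/4498 + I*√3135 ≈ 0.00022232 + 55.991*I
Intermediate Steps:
W = -1149 (W = -3*383 = -1149)
√(W - 1986) + 1/4498 = √(-1149 - 1986) + 1/4498 = √(-3135) + 1/4498 = I*√3135 + 1/4498 = 1/4498 + I*√3135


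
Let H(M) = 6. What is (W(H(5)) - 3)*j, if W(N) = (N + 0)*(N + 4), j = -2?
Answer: -114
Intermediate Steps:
W(N) = N*(4 + N)
(W(H(5)) - 3)*j = (6*(4 + 6) - 3)*(-2) = (6*10 - 3)*(-2) = (60 - 3)*(-2) = 57*(-2) = -114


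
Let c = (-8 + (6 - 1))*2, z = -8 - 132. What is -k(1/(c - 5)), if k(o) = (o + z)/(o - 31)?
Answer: -1541/342 ≈ -4.5058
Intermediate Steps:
z = -140
c = -6 (c = (-8 + 5)*2 = -3*2 = -6)
k(o) = (-140 + o)/(-31 + o) (k(o) = (o - 140)/(o - 31) = (-140 + o)/(-31 + o))
-k(1/(c - 5)) = -(-140 + 1/(-6 - 5))/(-31 + 1/(-6 - 5)) = -(-140 + 1/(-11))/(-31 + 1/(-11)) = -(-140 - 1/11)/(-31 - 1/11) = -(-1541)/((-342/11)*11) = -(-11)*(-1541)/(342*11) = -1*1541/342 = -1541/342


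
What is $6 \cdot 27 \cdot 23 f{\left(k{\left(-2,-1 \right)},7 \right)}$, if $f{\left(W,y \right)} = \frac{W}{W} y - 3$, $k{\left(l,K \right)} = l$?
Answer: $14904$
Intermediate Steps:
$f{\left(W,y \right)} = -3 + y$ ($f{\left(W,y \right)} = 1 y - 3 = y - 3 = -3 + y$)
$6 \cdot 27 \cdot 23 f{\left(k{\left(-2,-1 \right)},7 \right)} = 6 \cdot 27 \cdot 23 \left(-3 + 7\right) = 6 \cdot 621 \cdot 4 = 6 \cdot 2484 = 14904$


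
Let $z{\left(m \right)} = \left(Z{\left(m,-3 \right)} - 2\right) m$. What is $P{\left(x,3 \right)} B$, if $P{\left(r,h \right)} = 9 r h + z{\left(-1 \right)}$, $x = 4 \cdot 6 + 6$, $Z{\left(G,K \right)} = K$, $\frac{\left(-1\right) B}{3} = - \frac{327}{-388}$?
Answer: $- \frac{799515}{388} \approx -2060.6$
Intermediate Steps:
$B = - \frac{981}{388}$ ($B = - 3 \left(- \frac{327}{-388}\right) = - 3 \left(\left(-327\right) \left(- \frac{1}{388}\right)\right) = \left(-3\right) \frac{327}{388} = - \frac{981}{388} \approx -2.5284$)
$x = 30$ ($x = 24 + 6 = 30$)
$z{\left(m \right)} = - 5 m$ ($z{\left(m \right)} = \left(-3 - 2\right) m = - 5 m$)
$P{\left(r,h \right)} = 5 + 9 h r$ ($P{\left(r,h \right)} = 9 r h - -5 = 9 h r + 5 = 5 + 9 h r$)
$P{\left(x,3 \right)} B = \left(5 + 9 \cdot 3 \cdot 30\right) \left(- \frac{981}{388}\right) = \left(5 + 810\right) \left(- \frac{981}{388}\right) = 815 \left(- \frac{981}{388}\right) = - \frac{799515}{388}$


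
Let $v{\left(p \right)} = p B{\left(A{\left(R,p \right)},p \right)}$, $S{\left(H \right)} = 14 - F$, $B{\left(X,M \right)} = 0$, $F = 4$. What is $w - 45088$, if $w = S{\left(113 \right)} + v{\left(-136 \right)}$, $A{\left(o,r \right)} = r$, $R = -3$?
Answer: $-45078$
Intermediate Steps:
$S{\left(H \right)} = 10$ ($S{\left(H \right)} = 14 - 4 = 10$)
$v{\left(p \right)} = 0$ ($v{\left(p \right)} = p 0 = 0$)
$w = 10$ ($w = 10 + 0 = 10$)
$w - 45088 = 10 - 45088 = -45078$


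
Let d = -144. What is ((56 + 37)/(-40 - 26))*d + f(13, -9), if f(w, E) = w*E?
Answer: 945/11 ≈ 85.909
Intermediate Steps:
f(w, E) = E*w
((56 + 37)/(-40 - 26))*d + f(13, -9) = ((56 + 37)/(-40 - 26))*(-144) - 9*13 = (93/(-66))*(-144) - 117 = (93*(-1/66))*(-144) - 117 = -31/22*(-144) - 117 = 2232/11 - 117 = 945/11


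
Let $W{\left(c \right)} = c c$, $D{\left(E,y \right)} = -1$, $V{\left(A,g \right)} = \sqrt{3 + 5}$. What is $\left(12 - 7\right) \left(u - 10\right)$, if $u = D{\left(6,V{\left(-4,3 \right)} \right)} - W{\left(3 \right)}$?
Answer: $-100$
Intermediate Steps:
$V{\left(A,g \right)} = 2 \sqrt{2}$ ($V{\left(A,g \right)} = \sqrt{8} = 2 \sqrt{2}$)
$W{\left(c \right)} = c^{2}$
$u = -10$ ($u = -1 - 3^{2} = -1 - 9 = -10$)
$\left(12 - 7\right) \left(u - 10\right) = \left(12 - 7\right) \left(-10 - 10\right) = 5 \left(-20\right) = -100$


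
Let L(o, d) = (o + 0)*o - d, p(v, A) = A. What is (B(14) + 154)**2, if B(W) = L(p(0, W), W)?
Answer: 112896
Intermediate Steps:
L(o, d) = o**2 - d (L(o, d) = o*o - d = o**2 - d)
B(W) = W**2 - W
(B(14) + 154)**2 = (14*(-1 + 14) + 154)**2 = (14*13 + 154)**2 = (182 + 154)**2 = 336**2 = 112896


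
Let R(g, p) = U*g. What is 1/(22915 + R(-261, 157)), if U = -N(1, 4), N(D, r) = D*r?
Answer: 1/23959 ≈ 4.1738e-5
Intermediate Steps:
U = -4 ≈ -4.0000
R(g, p) = -4*g
1/(22915 + R(-261, 157)) = 1/(22915 - 4*(-261)) = 1/(22915 + 1044) = 1/23959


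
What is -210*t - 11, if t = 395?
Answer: -82961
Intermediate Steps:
-210*t - 11 = -210*395 - 11 = -82950 - 11 = -82961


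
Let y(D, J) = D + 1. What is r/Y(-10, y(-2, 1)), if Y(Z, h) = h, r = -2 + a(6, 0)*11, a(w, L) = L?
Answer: 2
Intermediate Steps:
y(D, J) = 1 + D
r = -2 (r = -2 + 0*11 = -2 + 0 = -2)
r/Y(-10, y(-2, 1)) = -2/(1 - 2) = -2/(-1) = -2*(-1) = 2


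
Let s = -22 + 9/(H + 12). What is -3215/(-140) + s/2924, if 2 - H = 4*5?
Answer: 939737/40936 ≈ 22.956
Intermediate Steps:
H = -18 (H = 2 - 4*5 = 2 - 1*20 = 2 - 20 = -18)
s = -47/2 (s = -22 + 9/(-18 + 12) = -22 + 9/(-6) = -22 + 9*(-1/6) = -22 - 3/2 = -47/2 ≈ -23.500)
-3215/(-140) + s/2924 = -3215/(-140) - 47/2/2924 = -3215*(-1/140) - 47/2*1/2924 = 643/28 - 47/5848 = 939737/40936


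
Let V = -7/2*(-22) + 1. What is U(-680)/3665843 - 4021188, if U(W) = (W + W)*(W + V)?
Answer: -14741043062764/3665843 ≈ -4.0212e+6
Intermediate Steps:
V = 78 (V = -7*1/2*(-22) + 1 = -7/2*(-22) + 1 = 77 + 1 = 78)
U(W) = 2*W*(78 + W) (U(W) = (W + W)*(W + 78) = (2*W)*(78 + W) = 2*W*(78 + W))
U(-680)/3665843 - 4021188 = (2*(-680)*(78 - 680))/3665843 - 4021188 = (2*(-680)*(-602))*(1/3665843) - 4021188 = 818720*(1/3665843) - 4021188 = 818720/3665843 - 4021188 = -14741043062764/3665843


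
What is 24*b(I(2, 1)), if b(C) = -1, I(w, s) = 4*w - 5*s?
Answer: -24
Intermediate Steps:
I(w, s) = -5*s + 4*w
24*b(I(2, 1)) = 24*(-1) = -24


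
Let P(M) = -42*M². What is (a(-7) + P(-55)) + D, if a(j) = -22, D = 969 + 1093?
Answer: -125010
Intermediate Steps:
D = 2062
(a(-7) + P(-55)) + D = (-22 - 42*(-55)²) + 2062 = (-22 - 42*3025) + 2062 = (-22 - 127050) + 2062 = -127072 + 2062 = -125010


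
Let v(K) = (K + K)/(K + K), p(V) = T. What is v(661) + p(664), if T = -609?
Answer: -608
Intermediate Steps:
p(V) = -609
v(K) = 1 (v(K) = (2*K)/((2*K)) = (2*K)*(1/(2*K)) = 1)
v(661) + p(664) = 1 - 609 = -608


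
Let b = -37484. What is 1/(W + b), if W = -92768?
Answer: -1/130252 ≈ -7.6774e-6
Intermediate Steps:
1/(W + b) = 1/(-92768 - 37484) = 1/(-130252) = -1/130252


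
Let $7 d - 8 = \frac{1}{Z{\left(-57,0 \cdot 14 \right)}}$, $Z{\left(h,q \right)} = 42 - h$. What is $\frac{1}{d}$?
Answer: $\frac{693}{793} \approx 0.8739$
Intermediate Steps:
$d = \frac{793}{693}$ ($d = \frac{8}{7} + \frac{1}{7 \left(42 - -57\right)} = \frac{8}{7} + \frac{1}{7 \left(42 + 57\right)} = \frac{8}{7} + \frac{1}{7 \cdot 99} = \frac{8}{7} + \frac{1}{7} \cdot \frac{1}{99} = \frac{8}{7} + \frac{1}{693} = \frac{793}{693} \approx 1.1443$)
$\frac{1}{d} = \frac{1}{\frac{793}{693}} = \frac{693}{793}$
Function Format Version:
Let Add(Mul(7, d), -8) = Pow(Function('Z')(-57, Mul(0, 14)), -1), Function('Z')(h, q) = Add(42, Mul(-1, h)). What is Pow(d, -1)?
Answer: Rational(693, 793) ≈ 0.87390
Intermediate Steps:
d = Rational(793, 693) (d = Add(Rational(8, 7), Mul(Rational(1, 7), Pow(Add(42, Mul(-1, -57)), -1))) = Add(Rational(8, 7), Mul(Rational(1, 7), Pow(Add(42, 57), -1))) = Add(Rational(8, 7), Mul(Rational(1, 7), Pow(99, -1))) = Add(Rational(8, 7), Mul(Rational(1, 7), Rational(1, 99))) = Add(Rational(8, 7), Rational(1, 693)) = Rational(793, 693) ≈ 1.1443)
Pow(d, -1) = Pow(Rational(793, 693), -1) = Rational(693, 793)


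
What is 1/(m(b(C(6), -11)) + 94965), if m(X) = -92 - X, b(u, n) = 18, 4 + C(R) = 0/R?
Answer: 1/94855 ≈ 1.0542e-5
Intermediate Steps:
C(R) = -4 (C(R) = -4 + 0/R = -4 + 0 = -4)
1/(m(b(C(6), -11)) + 94965) = 1/((-92 - 1*18) + 94965) = 1/((-92 - 18) + 94965) = 1/(-110 + 94965) = 1/94855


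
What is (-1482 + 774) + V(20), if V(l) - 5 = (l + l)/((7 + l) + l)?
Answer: -33001/47 ≈ -702.15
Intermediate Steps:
V(l) = 5 + 2*l/(7 + 2*l) (V(l) = 5 + (l + l)/((7 + l) + l) = 5 + (2*l)/(7 + 2*l) = 5 + 2*l/(7 + 2*l))
(-1482 + 774) + V(20) = (-1482 + 774) + (35 + 12*20)/(7 + 2*20) = -708 + (35 + 240)/(7 + 40) = -708 + 275/47 = -33001/47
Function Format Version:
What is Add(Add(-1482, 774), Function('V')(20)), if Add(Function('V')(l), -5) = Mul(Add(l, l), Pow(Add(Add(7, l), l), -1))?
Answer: Rational(-33001, 47) ≈ -702.15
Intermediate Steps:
Function('V')(l) = Add(5, Mul(2, l, Pow(Add(7, Mul(2, l)), -1))) (Function('V')(l) = Add(5, Mul(Add(l, l), Pow(Add(Add(7, l), l), -1))) = Add(5, Mul(Mul(2, l), Pow(Add(7, Mul(2, l)), -1))) = Add(5, Mul(2, l, Pow(Add(7, Mul(2, l)), -1))))
Add(Add(-1482, 774), Function('V')(20)) = Add(Add(-1482, 774), Mul(Pow(Add(7, Mul(2, 20)), -1), Add(35, Mul(12, 20)))) = Add(-708, Mul(Pow(Add(7, 40), -1), Add(35, 240))) = Add(-708, Mul(Pow(47, -1), 275)) = Add(-708, Mul(Rational(1, 47), 275)) = Add(-708, Rational(275, 47)) = Rational(-33001, 47)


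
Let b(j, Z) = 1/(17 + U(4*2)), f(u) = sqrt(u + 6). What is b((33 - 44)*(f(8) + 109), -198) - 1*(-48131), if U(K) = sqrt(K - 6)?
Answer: 13813614/287 - sqrt(2)/287 ≈ 48131.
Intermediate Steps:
U(K) = sqrt(-6 + K)
f(u) = sqrt(6 + u)
b(j, Z) = 1/(17 + sqrt(2)) (b(j, Z) = 1/(17 + sqrt(-6 + 4*2)) = 1/(17 + sqrt(-6 + 8)) = 1/(17 + sqrt(2)))
b((33 - 44)*(f(8) + 109), -198) - 1*(-48131) = (17/287 - sqrt(2)/287) - 1*(-48131) = (17/287 - sqrt(2)/287) + 48131 = 13813614/287 - sqrt(2)/287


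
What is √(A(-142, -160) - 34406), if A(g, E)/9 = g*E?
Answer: √170074 ≈ 412.40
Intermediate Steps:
A(g, E) = 9*E*g (A(g, E) = 9*(g*E) = 9*(E*g) = 9*E*g)
√(A(-142, -160) - 34406) = √(9*(-160)*(-142) - 34406) = √(204480 - 34406) = √170074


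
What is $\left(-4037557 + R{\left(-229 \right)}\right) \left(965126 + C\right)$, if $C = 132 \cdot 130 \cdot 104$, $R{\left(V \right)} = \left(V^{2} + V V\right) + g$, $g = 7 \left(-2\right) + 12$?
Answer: $-10813941503582$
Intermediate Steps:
$g = -2$ ($g = -14 + 12 = -2$)
$R{\left(V \right)} = -2 + 2 V^{2}$ ($R{\left(V \right)} = \left(V^{2} + V V\right) - 2 = \left(V^{2} + V^{2}\right) - 2 = 2 V^{2} - 2 = -2 + 2 V^{2}$)
$C = 1784640$ ($C = 17160 \cdot 104 = 1784640$)
$\left(-4037557 + R{\left(-229 \right)}\right) \left(965126 + C\right) = \left(-4037557 - \left(2 - 2 \left(-229\right)^{2}\right)\right) \left(965126 + 1784640\right) = \left(-4037557 + \left(-2 + 2 \cdot 52441\right)\right) 2749766 = \left(-4037557 + \left(-2 + 104882\right)\right) 2749766 = \left(-4037557 + 104880\right) 2749766 = \left(-3932677\right) 2749766 = -10813941503582$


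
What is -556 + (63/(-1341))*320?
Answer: -85084/149 ≈ -571.03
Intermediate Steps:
-556 + (63/(-1341))*320 = -556 + (63*(-1/1341))*320 = -556 - 7/149*320 = -556 - 2240/149 = -85084/149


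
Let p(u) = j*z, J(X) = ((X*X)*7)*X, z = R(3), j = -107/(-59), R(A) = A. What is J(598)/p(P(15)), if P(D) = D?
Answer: 88318890296/321 ≈ 2.7514e+8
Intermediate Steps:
j = 107/59 (j = -107*(-1/59) = 107/59 ≈ 1.8136)
z = 3
J(X) = 7*X**3 (J(X) = (X**2*7)*X = (7*X**2)*X = 7*X**3)
p(u) = 321/59 (p(u) = (107/59)*3 = 321/59)
J(598)/p(P(15)) = (7*598**3)/(321/59) = (7*213847192)*(59/321) = 1496930344*(59/321) = 88318890296/321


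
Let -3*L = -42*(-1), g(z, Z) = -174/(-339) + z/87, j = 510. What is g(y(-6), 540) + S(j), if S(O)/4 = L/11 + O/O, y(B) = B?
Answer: -23308/36047 ≈ -0.64660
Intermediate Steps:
g(z, Z) = 58/113 + z/87 (g(z, Z) = -174*(-1/339) + z*(1/87) = 58/113 + z/87)
L = -14 (L = -(-14)*(-1) = -⅓*42 = -14)
S(O) = -12/11 (S(O) = 4*(-14/11 + O/O) = 4*(-14*1/11 + 1) = 4*(-14/11 + 1) = 4*(-3/11) = -12/11)
g(y(-6), 540) + S(j) = (58/113 + (1/87)*(-6)) - 12/11 = (58/113 - 2/29) - 12/11 = 1456/3277 - 12/11 = -23308/36047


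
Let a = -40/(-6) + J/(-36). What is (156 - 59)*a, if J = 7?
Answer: 22601/36 ≈ 627.81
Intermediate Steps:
a = 233/36 (a = -40/(-6) + 7/(-36) = -40*(-1/6) + 7*(-1/36) = 20/3 - 7/36 = 233/36 ≈ 6.4722)
(156 - 59)*a = (156 - 59)*(233/36) = 97*(233/36) = 22601/36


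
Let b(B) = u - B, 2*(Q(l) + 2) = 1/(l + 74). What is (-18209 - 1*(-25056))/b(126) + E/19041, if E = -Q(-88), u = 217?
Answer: 173831883/2310308 ≈ 75.242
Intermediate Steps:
Q(l) = -2 + 1/(2*(74 + l)) (Q(l) = -2 + 1/(2*(l + 74)) = -2 + 1/(2*(74 + l)))
b(B) = 217 - B
E = 57/28 (E = -(-295 - 4*(-88))/(2*(74 - 88)) = -(-295 + 352)/(2*(-14)) = -(-1)*57/(2*14) = -1*(-57/28) = 57/28 ≈ 2.0357)
(-18209 - 1*(-25056))/b(126) + E/19041 = (-18209 - 1*(-25056))/(217 - 1*126) + (57/28)/19041 = (-18209 + 25056)/(217 - 126) + (57/28)*(1/19041) = 6847/91 + 19/177716 = 173831883/2310308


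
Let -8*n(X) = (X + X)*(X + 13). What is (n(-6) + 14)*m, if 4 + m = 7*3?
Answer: 833/2 ≈ 416.50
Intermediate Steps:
n(X) = -X*(13 + X)/4 (n(X) = -(X + X)*(X + 13)/8 = -2*X*(13 + X)/8 = -X*(13 + X)/4)
m = 17 (m = -4 + 7*3 = -4 + 21 = 17)
(n(-6) + 14)*m = (-¼*(-6)*(13 - 6) + 14)*17 = (-¼*(-6)*7 + 14)*17 = (21/2 + 14)*17 = (49/2)*17 = 833/2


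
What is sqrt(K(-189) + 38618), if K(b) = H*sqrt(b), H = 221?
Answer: sqrt(38618 + 663*I*sqrt(21)) ≈ 196.67 + 7.7244*I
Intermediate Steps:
K(b) = 221*sqrt(b)
sqrt(K(-189) + 38618) = sqrt(221*sqrt(-189) + 38618) = sqrt(221*(3*I*sqrt(21)) + 38618) = sqrt(663*I*sqrt(21) + 38618) = sqrt(38618 + 663*I*sqrt(21))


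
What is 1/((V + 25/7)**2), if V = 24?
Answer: 49/37249 ≈ 0.0013155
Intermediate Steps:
1/((V + 25/7)**2) = 1/((24 + 25/7)**2) = 1/((193/7)**2) = 1/(37249/49) = 49/37249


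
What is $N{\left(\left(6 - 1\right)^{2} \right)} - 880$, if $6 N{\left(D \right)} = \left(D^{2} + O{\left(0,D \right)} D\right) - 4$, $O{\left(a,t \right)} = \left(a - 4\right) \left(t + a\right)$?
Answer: $- \frac{7159}{6} \approx -1193.2$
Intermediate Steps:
$O{\left(a,t \right)} = \left(-4 + a\right) \left(a + t\right)$
$N{\left(D \right)} = - \frac{2}{3} - \frac{D^{2}}{2}$ ($N{\left(D \right)} = \frac{\left(D^{2} + \left(0^{2} - 0 - 4 D + 0 D\right) D\right) - 4}{6} = \frac{\left(D^{2} + \left(0 + 0 - 4 D + 0\right) D\right) - 4}{6} = \frac{\left(D^{2} + - 4 D D\right) - 4}{6} = \frac{\left(D^{2} - 4 D^{2}\right) - 4}{6} = \frac{- 3 D^{2} - 4}{6} = \frac{-4 - 3 D^{2}}{6} = - \frac{2}{3} - \frac{D^{2}}{2}$)
$N{\left(\left(6 - 1\right)^{2} \right)} - 880 = \left(- \frac{2}{3} - \frac{\left(\left(6 - 1\right)^{2}\right)^{2}}{2}\right) - 880 = \left(- \frac{2}{3} - \frac{\left(5^{2}\right)^{2}}{2}\right) - 880 = \left(- \frac{2}{3} - \frac{25^{2}}{2}\right) - 880 = \left(- \frac{2}{3} - \frac{625}{2}\right) - 880 = - \frac{1879}{6} - 880 = - \frac{7159}{6}$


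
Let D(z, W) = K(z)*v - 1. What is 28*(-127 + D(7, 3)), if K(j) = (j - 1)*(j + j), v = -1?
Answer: -5936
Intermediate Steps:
K(j) = 2*j*(-1 + j) (K(j) = (-1 + j)*(2*j) = 2*j*(-1 + j))
D(z, W) = -1 - 2*z*(-1 + z) (D(z, W) = (2*z*(-1 + z))*(-1) - 1 = -2*z*(-1 + z) - 1 = -1 - 2*z*(-1 + z))
28*(-127 + D(7, 3)) = 28*(-127 + (-1 - 2*7*(-1 + 7))) = 28*(-127 + (-1 - 2*7*6)) = 28*(-127 + (-1 - 84)) = 28*(-127 - 85) = 28*(-212) = -5936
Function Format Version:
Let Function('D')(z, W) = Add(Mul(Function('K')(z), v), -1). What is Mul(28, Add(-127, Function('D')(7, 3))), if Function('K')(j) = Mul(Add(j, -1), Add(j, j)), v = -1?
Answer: -5936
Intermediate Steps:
Function('K')(j) = Mul(2, j, Add(-1, j)) (Function('K')(j) = Mul(Add(-1, j), Mul(2, j)) = Mul(2, j, Add(-1, j)))
Function('D')(z, W) = Add(-1, Mul(-2, z, Add(-1, z))) (Function('D')(z, W) = Add(Mul(Mul(2, z, Add(-1, z)), -1), -1) = Add(Mul(-2, z, Add(-1, z)), -1) = Add(-1, Mul(-2, z, Add(-1, z))))
Mul(28, Add(-127, Function('D')(7, 3))) = Mul(28, Add(-127, Add(-1, Mul(-2, 7, Add(-1, 7))))) = Mul(28, Add(-127, Add(-1, Mul(-2, 7, 6)))) = Mul(28, Add(-127, Add(-1, -84))) = Mul(28, Add(-127, -85)) = Mul(28, -212) = -5936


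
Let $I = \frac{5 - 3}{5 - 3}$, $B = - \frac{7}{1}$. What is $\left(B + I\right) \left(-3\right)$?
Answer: $18$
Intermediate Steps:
$B = -7$ ($B = \left(-7\right) 1 = -7$)
$I = 1$ ($I = \frac{1}{2} \cdot 2 = 1$)
$\left(B + I\right) \left(-3\right) = \left(-7 + 1\right) \left(-3\right) = \left(-6\right) \left(-3\right) = 18$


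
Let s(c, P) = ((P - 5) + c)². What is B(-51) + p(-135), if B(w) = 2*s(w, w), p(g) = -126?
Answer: 22772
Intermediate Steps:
s(c, P) = (-5 + P + c)² (s(c, P) = ((-5 + P) + c)² = (-5 + P + c)²)
B(w) = 2*(-5 + 2*w)² (B(w) = 2*(-5 + w + w)² = 2*(-5 + 2*w)²)
B(-51) + p(-135) = 2*(-5 + 2*(-51))² - 126 = 2*(-5 - 102)² - 126 = 2*(-107)² - 126 = 2*11449 - 126 = 22898 - 126 = 22772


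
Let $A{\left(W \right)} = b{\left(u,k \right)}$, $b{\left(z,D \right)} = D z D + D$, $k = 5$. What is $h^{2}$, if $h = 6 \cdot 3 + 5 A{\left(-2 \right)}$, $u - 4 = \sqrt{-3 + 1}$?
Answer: $263599 + 135750 i \sqrt{2} \approx 2.636 \cdot 10^{5} + 1.9198 \cdot 10^{5} i$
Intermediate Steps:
$u = 4 + i \sqrt{2}$ ($u = 4 + \sqrt{-3 + 1} = 4 + \sqrt{-2} = 4 + i \sqrt{2} \approx 4.0 + 1.4142 i$)
$b{\left(z,D \right)} = D + z D^{2}$ ($b{\left(z,D \right)} = z D^{2} + D = D + z D^{2}$)
$A{\left(W \right)} = 105 + 25 i \sqrt{2}$ ($A{\left(W \right)} = 5 \left(1 + 5 \left(4 + i \sqrt{2}\right)\right) = 5 \left(1 + \left(20 + 5 i \sqrt{2}\right)\right) = 5 \left(21 + 5 i \sqrt{2}\right) = 105 + 25 i \sqrt{2}$)
$h = 543 + 125 i \sqrt{2}$ ($h = 6 \cdot 3 + 5 \left(105 + 25 i \sqrt{2}\right) = 18 + \left(525 + 125 i \sqrt{2}\right) = 543 + 125 i \sqrt{2} \approx 543.0 + 176.78 i$)
$h^{2} = \left(543 + 125 i \sqrt{2}\right)^{2}$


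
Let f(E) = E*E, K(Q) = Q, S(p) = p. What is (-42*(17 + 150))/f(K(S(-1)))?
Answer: -7014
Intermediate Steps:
f(E) = E²
(-42*(17 + 150))/f(K(S(-1))) = (-42*(17 + 150))/((-1)²) = -42*167/1 = -7014*1 = -7014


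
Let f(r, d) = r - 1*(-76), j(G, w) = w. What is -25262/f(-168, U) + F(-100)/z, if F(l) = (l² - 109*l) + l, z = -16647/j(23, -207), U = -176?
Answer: 136108619/255254 ≈ 533.23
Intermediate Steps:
f(r, d) = 76 + r (f(r, d) = r + 76 = 76 + r)
z = 5549/69 (z = -16647/(-207) = -16647*(-1/207) = 5549/69 ≈ 80.420)
F(l) = l² - 108*l
-25262/f(-168, U) + F(-100)/z = -25262/(76 - 168) + (-100*(-108 - 100))/(5549/69) = -25262/(-92) - 100*(-208)*(69/5549) = -25262*(-1/92) + 20800*(69/5549) = 12631/46 + 1435200/5549 = 136108619/255254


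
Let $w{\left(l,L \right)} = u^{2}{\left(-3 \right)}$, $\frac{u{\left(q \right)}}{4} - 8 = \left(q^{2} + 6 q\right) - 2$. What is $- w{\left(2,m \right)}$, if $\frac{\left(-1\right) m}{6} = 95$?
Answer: $-144$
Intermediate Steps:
$m = -570$ ($m = \left(-6\right) 95 = -570$)
$u{\left(q \right)} = 24 + 4 q^{2} + 24 q$ ($u{\left(q \right)} = 32 + 4 \left(\left(q^{2} + 6 q\right) - 2\right) = 32 + 4 \left(-2 + q^{2} + 6 q\right) = 32 + \left(-8 + 4 q^{2} + 24 q\right) = 24 + 4 q^{2} + 24 q$)
$w{\left(l,L \right)} = 144$ ($w{\left(l,L \right)} = \left(24 + 4 \left(-3\right)^{2} + 24 \left(-3\right)\right)^{2} = \left(24 + 4 \cdot 9 - 72\right)^{2} = \left(24 + 36 - 72\right)^{2} = \left(-12\right)^{2} = 144$)
$- w{\left(2,m \right)} = \left(-1\right) 144 = -144$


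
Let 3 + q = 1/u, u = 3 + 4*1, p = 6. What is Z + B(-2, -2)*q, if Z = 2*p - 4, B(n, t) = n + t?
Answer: 136/7 ≈ 19.429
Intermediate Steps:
u = 7 (u = 3 + 4 = 7)
Z = 8 (Z = 2*6 - 4 = 12 - 4 = 8)
q = -20/7 (q = -3 + 1/7 = -3 + ⅐ = -20/7 ≈ -2.8571)
Z + B(-2, -2)*q = 8 + (-2 - 2)*(-20/7) = 8 - 4*(-20/7) = 8 + 80/7 = 136/7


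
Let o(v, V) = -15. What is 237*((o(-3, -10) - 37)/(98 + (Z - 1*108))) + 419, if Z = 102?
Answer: 6556/23 ≈ 285.04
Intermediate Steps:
237*((o(-3, -10) - 37)/(98 + (Z - 1*108))) + 419 = 237*((-15 - 37)/(98 + (102 - 1*108))) + 419 = 237*(-52/(98 + (102 - 108))) + 419 = 237*(-52/(98 - 6)) + 419 = 237*(-52/92) + 419 = 237*(-52*1/92) + 419 = 237*(-13/23) + 419 = -3081/23 + 419 = 6556/23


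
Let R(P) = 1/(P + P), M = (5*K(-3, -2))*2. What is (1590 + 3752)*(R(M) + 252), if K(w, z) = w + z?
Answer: 67306529/50 ≈ 1.3461e+6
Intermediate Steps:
M = -50 (M = (5*(-3 - 2))*2 = (5*(-5))*2 = -25*2 = -50)
R(P) = 1/(2*P)
(1590 + 3752)*(R(M) + 252) = (1590 + 3752)*((1/2)/(-50) + 252) = 5342*((1/2)*(-1/50) + 252) = 5342*(-1/100 + 252) = 5342*(25199/100) = 67306529/50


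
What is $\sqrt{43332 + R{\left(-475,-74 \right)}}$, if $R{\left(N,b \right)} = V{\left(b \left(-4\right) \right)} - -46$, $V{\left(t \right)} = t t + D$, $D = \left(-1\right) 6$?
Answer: $2 \sqrt{32747} \approx 361.92$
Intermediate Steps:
$D = -6$
$V{\left(t \right)} = -6 + t^{2}$ ($V{\left(t \right)} = t t - 6 = t^{2} - 6 = -6 + t^{2}$)
$R{\left(N,b \right)} = 40 + 16 b^{2}$ ($R{\left(N,b \right)} = \left(-6 + \left(b \left(-4\right)\right)^{2}\right) - -46 = \left(-6 + \left(- 4 b\right)^{2}\right) + 46 = \left(-6 + 16 b^{2}\right) + 46 = 40 + 16 b^{2}$)
$\sqrt{43332 + R{\left(-475,-74 \right)}} = \sqrt{43332 + \left(40 + 16 \left(-74\right)^{2}\right)} = \sqrt{43332 + \left(40 + 16 \cdot 5476\right)} = \sqrt{43332 + \left(40 + 87616\right)} = \sqrt{43332 + 87656} = \sqrt{130988} = 2 \sqrt{32747}$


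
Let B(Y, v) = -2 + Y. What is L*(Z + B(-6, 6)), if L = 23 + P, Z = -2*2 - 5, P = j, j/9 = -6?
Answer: 527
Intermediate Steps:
j = -54 (j = 9*(-6) = -54)
P = -54
Z = -9 (Z = -4 - 5 = -9)
L = -31 (L = 23 - 54 = -31)
L*(Z + B(-6, 6)) = -31*(-9 + (-2 - 6)) = -31*(-9 - 8) = -31*(-17) = 527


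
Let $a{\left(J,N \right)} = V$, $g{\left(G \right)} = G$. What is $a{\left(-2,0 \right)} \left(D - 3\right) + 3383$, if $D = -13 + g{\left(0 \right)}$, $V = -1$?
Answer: $3399$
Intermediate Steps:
$a{\left(J,N \right)} = -1$
$D = -13$ ($D = -13 + 0 = -13$)
$a{\left(-2,0 \right)} \left(D - 3\right) + 3383 = - (-13 - 3) + 3383 = \left(-1\right) \left(-16\right) + 3383 = 16 + 3383 = 3399$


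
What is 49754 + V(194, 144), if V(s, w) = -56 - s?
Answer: 49504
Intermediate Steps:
49754 + V(194, 144) = 49754 + (-56 - 1*194) = 49754 + (-56 - 194) = 49754 - 250 = 49504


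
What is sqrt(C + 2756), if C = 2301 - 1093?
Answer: 2*sqrt(991) ≈ 62.960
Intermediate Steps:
C = 1208
sqrt(C + 2756) = sqrt(1208 + 2756) = sqrt(3964) = 2*sqrt(991)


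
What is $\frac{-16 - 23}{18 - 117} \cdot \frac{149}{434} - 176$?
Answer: $- \frac{2518735}{14322} \approx -175.86$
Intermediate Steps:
$\frac{-16 - 23}{18 - 117} \cdot \frac{149}{434} - 176 = - \frac{39}{-99} \cdot 149 \cdot \frac{1}{434} - 176 = \left(-39\right) \left(- \frac{1}{99}\right) \frac{149}{434} - 176 = \frac{13}{33} \cdot \frac{149}{434} - 176 = \frac{1937}{14322} - 176 = - \frac{2518735}{14322}$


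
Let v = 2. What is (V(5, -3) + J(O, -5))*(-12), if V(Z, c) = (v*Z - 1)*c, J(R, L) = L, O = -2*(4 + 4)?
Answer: 384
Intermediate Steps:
O = -16 (O = -2*8 = -16)
V(Z, c) = c*(-1 + 2*Z) (V(Z, c) = (2*Z - 1)*c = (-1 + 2*Z)*c = c*(-1 + 2*Z))
(V(5, -3) + J(O, -5))*(-12) = (-3*(-1 + 2*5) - 5)*(-12) = (-3*(-1 + 10) - 5)*(-12) = (-3*9 - 5)*(-12) = (-27 - 5)*(-12) = -32*(-12) = 384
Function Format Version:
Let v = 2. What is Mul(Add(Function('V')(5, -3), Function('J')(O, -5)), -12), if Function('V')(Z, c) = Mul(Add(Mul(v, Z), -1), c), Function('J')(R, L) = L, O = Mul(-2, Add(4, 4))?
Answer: 384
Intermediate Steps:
O = -16 (O = Mul(-2, 8) = -16)
Function('V')(Z, c) = Mul(c, Add(-1, Mul(2, Z))) (Function('V')(Z, c) = Mul(Add(Mul(2, Z), -1), c) = Mul(Add(-1, Mul(2, Z)), c) = Mul(c, Add(-1, Mul(2, Z))))
Mul(Add(Function('V')(5, -3), Function('J')(O, -5)), -12) = Mul(Add(Mul(-3, Add(-1, Mul(2, 5))), -5), -12) = Mul(Add(Mul(-3, Add(-1, 10)), -5), -12) = Mul(Add(Mul(-3, 9), -5), -12) = Mul(Add(-27, -5), -12) = Mul(-32, -12) = 384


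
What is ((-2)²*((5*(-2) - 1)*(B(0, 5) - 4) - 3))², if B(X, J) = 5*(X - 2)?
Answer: 364816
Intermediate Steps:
B(X, J) = -10 + 5*X (B(X, J) = 5*(-2 + X) = -10 + 5*X)
((-2)²*((5*(-2) - 1)*(B(0, 5) - 4) - 3))² = ((-2)²*((5*(-2) - 1)*((-10 + 5*0) - 4) - 3))² = (4*((-10 - 1)*((-10 + 0) - 4) - 3))² = (4*(-11*(-10 - 4) - 3))² = (4*(-11*(-14) - 3))² = (4*(154 - 3))² = (4*151)² = 604² = 364816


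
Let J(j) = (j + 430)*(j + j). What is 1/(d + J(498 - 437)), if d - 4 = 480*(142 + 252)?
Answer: 1/249026 ≈ 4.0156e-6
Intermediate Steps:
d = 189124 (d = 4 + 480*(142 + 252) = 4 + 480*394 = 4 + 189120 = 189124)
J(j) = 2*j*(430 + j) (J(j) = (430 + j)*(2*j) = 2*j*(430 + j))
1/(d + J(498 - 437)) = 1/(189124 + 2*(498 - 437)*(430 + (498 - 437))) = 1/(189124 + 2*61*(430 + 61)) = 1/(189124 + 2*61*491) = 1/(189124 + 59902) = 1/249026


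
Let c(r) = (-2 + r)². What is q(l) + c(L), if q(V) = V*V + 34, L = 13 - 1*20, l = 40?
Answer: 1715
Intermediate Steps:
L = -7 (L = 13 - 20 = -7)
q(V) = 34 + V² (q(V) = V² + 34 = 34 + V²)
q(l) + c(L) = (34 + 40²) + (-2 - 7)² = (34 + 1600) + (-9)² = 1634 + 81 = 1715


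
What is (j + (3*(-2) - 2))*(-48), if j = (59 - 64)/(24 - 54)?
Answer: 376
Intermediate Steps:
j = ⅙ (j = -5/(-30) = -5*(-1/30) = ⅙ ≈ 0.16667)
(j + (3*(-2) - 2))*(-48) = (⅙ + (3*(-2) - 2))*(-48) = (⅙ + (-6 - 2))*(-48) = (⅙ - 8)*(-48) = -47/6*(-48) = 376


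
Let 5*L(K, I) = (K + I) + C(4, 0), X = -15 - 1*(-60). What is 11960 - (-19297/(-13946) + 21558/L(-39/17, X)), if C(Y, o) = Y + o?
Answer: 53432086221/5536562 ≈ 9650.8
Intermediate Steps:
X = 45 (X = -15 + 60 = 45)
L(K, I) = ⅘ + I/5 + K/5 (L(K, I) = ((K + I) + (4 + 0))/5 = ((I + K) + 4)/5 = (4 + I + K)/5 = ⅘ + I/5 + K/5)
11960 - (-19297/(-13946) + 21558/L(-39/17, X)) = 11960 - (-19297/(-13946) + 21558/(⅘ + (⅕)*45 + (-39/17)/5)) = 11960 - (-19297*(-1/13946) + 21558/(⅘ + 9 + (-39*1/17)/5)) = 11960 - (19297/13946 + 21558/(⅘ + 9 + (⅕)*(-39/17))) = 11960 - (19297/13946 + 21558/(⅘ + 9 - 39/85)) = 11960 - (19297/13946 + 21558/(794/85)) = 11960 - (19297/13946 + 21558*(85/794)) = 11960 - (19297/13946 + 916215/397) = 11960 - 1*12785195299/5536562 = 11960 - 12785195299/5536562 = 53432086221/5536562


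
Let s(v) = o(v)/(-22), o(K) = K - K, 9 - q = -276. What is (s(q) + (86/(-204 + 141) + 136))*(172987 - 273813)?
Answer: -855206132/63 ≈ -1.3575e+7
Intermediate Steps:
q = 285 (q = 9 - 1*(-276) = 9 + 276 = 285)
o(K) = 0
s(v) = 0 (s(v) = 0/(-22) = 0*(-1/22) = 0)
(s(q) + (86/(-204 + 141) + 136))*(172987 - 273813) = (0 + (86/(-204 + 141) + 136))*(172987 - 273813) = (0 + (86/(-63) + 136))*(-100826) = (0 + (86*(-1/63) + 136))*(-100826) = (0 + (-86/63 + 136))*(-100826) = (0 + 8482/63)*(-100826) = (8482/63)*(-100826) = -855206132/63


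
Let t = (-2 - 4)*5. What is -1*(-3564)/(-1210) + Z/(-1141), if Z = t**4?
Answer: -44734842/62755 ≈ -712.85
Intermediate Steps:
t = -30 (t = -6*5 = -30)
Z = 810000 (Z = (-30)**4 = 810000)
-1*(-3564)/(-1210) + Z/(-1141) = -1*(-3564)/(-1210) + 810000/(-1141) = 3564*(-1/1210) + 810000*(-1/1141) = -162/55 - 810000/1141 = -44734842/62755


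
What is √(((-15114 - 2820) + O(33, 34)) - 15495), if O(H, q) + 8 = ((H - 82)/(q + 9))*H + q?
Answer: I*√61831678/43 ≈ 182.87*I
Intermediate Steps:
O(H, q) = -8 + q + H*(-82 + H)/(9 + q) (O(H, q) = -8 + (((H - 82)/(q + 9))*H + q) = -8 + (((-82 + H)/(9 + q))*H + q) = -8 + (H*(-82 + H)/(9 + q) + q) = -8 + (q + H*(-82 + H)/(9 + q)) = -8 + q + H*(-82 + H)/(9 + q))
√(((-15114 - 2820) + O(33, 34)) - 15495) = √(((-15114 - 2820) + (-72 + 34 + 33² + 34² - 82*33)/(9 + 34)) - 15495) = √((-17934 + (-72 + 34 + 1089 + 1156 - 2706)/43) - 15495) = √((-17934 + (1/43)*(-499)) - 15495) = √((-17934 - 499/43) - 15495) = √(-771661/43 - 15495) = √(-1437946/43) = I*√61831678/43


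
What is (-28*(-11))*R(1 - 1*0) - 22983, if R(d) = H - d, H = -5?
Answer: -24831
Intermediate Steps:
R(d) = -5 - d
(-28*(-11))*R(1 - 1*0) - 22983 = (-28*(-11))*(-5 - (1 - 1*0)) - 22983 = 308*(-5 - (1 + 0)) - 22983 = 308*(-5 - 1*1) - 22983 = 308*(-5 - 1) - 22983 = 308*(-6) - 22983 = -1848 - 22983 = -24831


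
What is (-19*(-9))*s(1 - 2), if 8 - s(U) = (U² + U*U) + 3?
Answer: 513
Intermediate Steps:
s(U) = 5 - 2*U² (s(U) = 8 - ((U² + U*U) + 3) = 8 - ((U² + U²) + 3) = 8 - (2*U² + 3) = 8 - (3 + 2*U²) = 8 + (-3 - 2*U²) = 5 - 2*U²)
(-19*(-9))*s(1 - 2) = (-19*(-9))*(5 - 2*(1 - 2)²) = 171*(5 - 2*(-1)²) = 171*(5 - 2*1) = 171*(5 - 2) = 171*3 = 513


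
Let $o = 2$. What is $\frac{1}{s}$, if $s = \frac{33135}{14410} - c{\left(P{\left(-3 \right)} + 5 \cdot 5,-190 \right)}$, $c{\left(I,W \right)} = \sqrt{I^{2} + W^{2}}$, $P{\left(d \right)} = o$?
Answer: $- \frac{19099014}{305854957867} - \frac{8305924 \sqrt{36829}}{305854957867} \approx -0.005274$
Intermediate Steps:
$P{\left(d \right)} = 2$
$s = \frac{6627}{2882} - \sqrt{36829}$ ($s = \frac{33135}{14410} - \sqrt{\left(2 + 5 \cdot 5\right)^{2} + \left(-190\right)^{2}} = 33135 \cdot \frac{1}{14410} - \sqrt{\left(2 + 25\right)^{2} + 36100} = \frac{6627}{2882} - \sqrt{27^{2} + 36100} = \frac{6627}{2882} - \sqrt{729 + 36100} = \frac{6627}{2882} - \sqrt{36829} \approx -189.61$)
$\frac{1}{s} = \frac{1}{\frac{6627}{2882} - \sqrt{36829}}$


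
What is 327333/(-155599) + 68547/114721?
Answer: -26886124440/17850472879 ≈ -1.5062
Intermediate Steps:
327333/(-155599) + 68547/114721 = 327333*(-1/155599) + 68547*(1/114721) = -327333/155599 + 68547/114721 = -26886124440/17850472879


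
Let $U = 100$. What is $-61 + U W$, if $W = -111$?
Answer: $-11161$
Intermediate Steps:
$-61 + U W = -61 + 100 \left(-111\right) = -61 - 11100 = -11161$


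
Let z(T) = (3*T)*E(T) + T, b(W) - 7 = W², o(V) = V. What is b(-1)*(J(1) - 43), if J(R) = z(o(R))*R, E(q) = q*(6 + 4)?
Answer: -96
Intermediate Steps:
E(q) = 10*q (E(q) = q*10 = 10*q)
b(W) = 7 + W²
z(T) = T + 30*T² (z(T) = (3*T)*(10*T) + T = 30*T² + T = T + 30*T²)
J(R) = R²*(1 + 30*R) (J(R) = (R*(1 + 30*R))*R = R²*(1 + 30*R))
b(-1)*(J(1) - 43) = (7 + (-1)²)*(1²*(1 + 30*1) - 43) = (7 + 1)*(1*(1 + 30) - 43) = 8*(1*31 - 43) = 8*(31 - 43) = 8*(-12) = -96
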